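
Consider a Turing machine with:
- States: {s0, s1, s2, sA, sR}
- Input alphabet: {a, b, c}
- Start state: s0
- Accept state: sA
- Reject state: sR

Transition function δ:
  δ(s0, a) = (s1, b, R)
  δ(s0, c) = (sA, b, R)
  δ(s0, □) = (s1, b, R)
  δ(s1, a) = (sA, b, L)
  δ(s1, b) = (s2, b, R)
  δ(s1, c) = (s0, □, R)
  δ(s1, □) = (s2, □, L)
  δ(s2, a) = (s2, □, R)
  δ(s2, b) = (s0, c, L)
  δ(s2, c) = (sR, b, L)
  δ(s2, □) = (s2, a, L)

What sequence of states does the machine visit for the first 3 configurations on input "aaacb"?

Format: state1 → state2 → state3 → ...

Execution trace:
Initial: [s0]aaacb
Step 1: δ(s0, a) = (s1, b, R) → b[s1]aacb
Step 2: δ(s1, a) = (sA, b, L) → [sA]bbacb

The machine reaches the accept state sA and halts.

State sequence: s0 → s1 → sA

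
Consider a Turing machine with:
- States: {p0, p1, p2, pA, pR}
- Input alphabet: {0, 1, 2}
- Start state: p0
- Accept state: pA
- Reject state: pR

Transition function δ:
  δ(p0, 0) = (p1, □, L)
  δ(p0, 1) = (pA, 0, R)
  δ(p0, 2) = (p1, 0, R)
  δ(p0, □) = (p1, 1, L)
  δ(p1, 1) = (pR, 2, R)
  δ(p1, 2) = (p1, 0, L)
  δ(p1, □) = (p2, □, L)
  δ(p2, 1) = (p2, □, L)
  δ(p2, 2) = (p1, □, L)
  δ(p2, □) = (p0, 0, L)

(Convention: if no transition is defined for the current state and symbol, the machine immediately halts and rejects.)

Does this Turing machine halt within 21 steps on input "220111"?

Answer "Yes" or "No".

Execution trace:
Initial: [p0]220111
Step 1: δ(p0, 2) = (p1, 0, R) → 0[p1]20111
Step 2: δ(p1, 2) = (p1, 0, L) → [p1]000111

No transition is defined for δ(p1, 0). By convention the machine halts and rejects.
The machine halted after 2 steps (within the 21-step bound).

Answer: Yes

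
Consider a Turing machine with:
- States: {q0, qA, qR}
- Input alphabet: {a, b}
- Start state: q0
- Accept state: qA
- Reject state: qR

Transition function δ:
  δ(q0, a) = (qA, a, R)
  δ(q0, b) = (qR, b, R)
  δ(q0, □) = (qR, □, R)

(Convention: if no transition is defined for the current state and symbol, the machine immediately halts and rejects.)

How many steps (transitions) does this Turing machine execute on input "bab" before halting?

Execution trace:
Initial: [q0]bab
Step 1: δ(q0, b) = (qR, b, R) → b[qR]ab

The machine reaches the reject state qR and halts.

The machine executed 1 step before halting.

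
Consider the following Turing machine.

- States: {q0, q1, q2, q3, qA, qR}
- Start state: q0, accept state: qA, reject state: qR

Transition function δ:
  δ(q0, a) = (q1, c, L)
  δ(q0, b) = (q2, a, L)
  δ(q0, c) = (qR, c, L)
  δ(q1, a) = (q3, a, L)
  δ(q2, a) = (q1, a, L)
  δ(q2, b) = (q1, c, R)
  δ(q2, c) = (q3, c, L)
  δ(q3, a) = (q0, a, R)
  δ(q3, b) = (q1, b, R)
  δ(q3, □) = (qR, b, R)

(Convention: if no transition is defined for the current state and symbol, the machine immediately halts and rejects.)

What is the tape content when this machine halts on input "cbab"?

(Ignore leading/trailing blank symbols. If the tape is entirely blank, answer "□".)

Execution trace:
Initial: [q0]cbab
Step 1: δ(q0, c) = (qR, c, L) → [qR]□cbab

The machine reaches the reject state qR and halts.

Final tape (ignoring leading/trailing blanks): cbab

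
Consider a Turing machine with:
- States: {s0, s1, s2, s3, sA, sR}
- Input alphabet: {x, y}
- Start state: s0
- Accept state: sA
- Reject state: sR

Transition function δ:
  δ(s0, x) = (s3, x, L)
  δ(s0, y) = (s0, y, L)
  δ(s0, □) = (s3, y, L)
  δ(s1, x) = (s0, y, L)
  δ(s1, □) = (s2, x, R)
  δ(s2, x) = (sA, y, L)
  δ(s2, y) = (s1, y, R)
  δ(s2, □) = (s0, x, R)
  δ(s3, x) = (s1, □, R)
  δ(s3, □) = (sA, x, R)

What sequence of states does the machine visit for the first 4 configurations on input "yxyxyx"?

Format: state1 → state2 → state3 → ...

Execution trace:
Initial: [s0]yxyxyx
Step 1: δ(s0, y) = (s0, y, L) → [s0]□yxyxyx
Step 2: δ(s0, □) = (s3, y, L) → [s3]□yyxyxyx
Step 3: δ(s3, □) = (sA, x, R) → x[sA]yyxyxyx

The machine reaches the accept state sA and halts.

State sequence: s0 → s0 → s3 → sA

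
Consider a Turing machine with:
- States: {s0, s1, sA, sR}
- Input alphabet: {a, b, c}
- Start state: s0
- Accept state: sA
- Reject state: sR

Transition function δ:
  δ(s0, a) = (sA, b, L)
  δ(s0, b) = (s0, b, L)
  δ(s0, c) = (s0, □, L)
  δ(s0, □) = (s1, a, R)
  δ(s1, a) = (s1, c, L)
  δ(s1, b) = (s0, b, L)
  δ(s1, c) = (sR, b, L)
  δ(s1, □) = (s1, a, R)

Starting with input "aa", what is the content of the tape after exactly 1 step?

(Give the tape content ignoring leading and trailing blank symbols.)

Execution trace:
Initial: [s0]aa
Step 1: δ(s0, a) = (sA, b, L) → [sA]□ba

The machine reaches the accept state sA and halts.

After 1 step, the tape (ignoring leading/trailing blanks) is: ba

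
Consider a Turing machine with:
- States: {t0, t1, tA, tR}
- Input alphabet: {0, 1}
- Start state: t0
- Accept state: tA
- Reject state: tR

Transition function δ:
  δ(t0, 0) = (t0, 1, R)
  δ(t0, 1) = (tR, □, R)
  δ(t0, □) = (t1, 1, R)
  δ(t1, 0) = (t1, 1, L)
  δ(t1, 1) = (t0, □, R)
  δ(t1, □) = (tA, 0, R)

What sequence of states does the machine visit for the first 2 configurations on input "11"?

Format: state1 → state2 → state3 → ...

Execution trace:
Initial: [t0]11
Step 1: δ(t0, 1) = (tR, □, R) → □[tR]1

The machine reaches the reject state tR and halts.

State sequence: t0 → tR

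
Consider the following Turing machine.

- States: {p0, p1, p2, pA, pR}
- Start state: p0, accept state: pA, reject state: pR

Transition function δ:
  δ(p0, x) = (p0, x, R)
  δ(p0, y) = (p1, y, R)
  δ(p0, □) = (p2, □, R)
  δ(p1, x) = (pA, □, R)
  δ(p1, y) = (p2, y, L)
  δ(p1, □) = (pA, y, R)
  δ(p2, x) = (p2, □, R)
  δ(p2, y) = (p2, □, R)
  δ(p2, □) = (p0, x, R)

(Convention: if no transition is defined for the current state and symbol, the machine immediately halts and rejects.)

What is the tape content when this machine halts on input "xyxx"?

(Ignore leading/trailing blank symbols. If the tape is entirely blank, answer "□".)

Execution trace:
Initial: [p0]xyxx
Step 1: δ(p0, x) = (p0, x, R) → x[p0]yxx
Step 2: δ(p0, y) = (p1, y, R) → xy[p1]xx
Step 3: δ(p1, x) = (pA, □, R) → xy□[pA]x

The machine reaches the accept state pA and halts.

Final tape (ignoring leading/trailing blanks): xy□x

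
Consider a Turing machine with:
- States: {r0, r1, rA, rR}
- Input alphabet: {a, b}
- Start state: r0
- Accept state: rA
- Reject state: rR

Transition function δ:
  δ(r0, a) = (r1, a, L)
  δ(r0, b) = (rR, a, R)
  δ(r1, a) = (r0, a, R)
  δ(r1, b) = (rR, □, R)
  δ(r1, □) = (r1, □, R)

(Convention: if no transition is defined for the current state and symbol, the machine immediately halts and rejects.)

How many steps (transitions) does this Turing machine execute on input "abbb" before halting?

Execution trace:
Initial: [r0]abbb
Step 1: δ(r0, a) = (r1, a, L) → [r1]□abbb
Step 2: δ(r1, □) = (r1, □, R) → □[r1]abbb
Step 3: δ(r1, a) = (r0, a, R) → □a[r0]bbb
Step 4: δ(r0, b) = (rR, a, R) → □aa[rR]bb

The machine reaches the reject state rR and halts.

The machine executed 4 steps before halting.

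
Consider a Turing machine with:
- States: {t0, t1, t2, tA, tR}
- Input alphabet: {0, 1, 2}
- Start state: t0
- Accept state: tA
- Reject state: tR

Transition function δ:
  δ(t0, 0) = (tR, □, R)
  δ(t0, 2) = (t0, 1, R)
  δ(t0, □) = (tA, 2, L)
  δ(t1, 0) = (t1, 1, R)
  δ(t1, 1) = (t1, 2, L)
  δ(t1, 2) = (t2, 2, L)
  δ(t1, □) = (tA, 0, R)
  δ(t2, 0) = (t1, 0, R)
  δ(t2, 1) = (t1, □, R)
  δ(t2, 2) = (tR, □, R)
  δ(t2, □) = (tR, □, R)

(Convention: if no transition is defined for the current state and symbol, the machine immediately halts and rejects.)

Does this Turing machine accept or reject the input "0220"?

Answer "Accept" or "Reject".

Execution trace:
Initial: [t0]0220
Step 1: δ(t0, 0) = (tR, □, R) → □[tR]220

The machine reaches the reject state tR and halts.

Answer: Reject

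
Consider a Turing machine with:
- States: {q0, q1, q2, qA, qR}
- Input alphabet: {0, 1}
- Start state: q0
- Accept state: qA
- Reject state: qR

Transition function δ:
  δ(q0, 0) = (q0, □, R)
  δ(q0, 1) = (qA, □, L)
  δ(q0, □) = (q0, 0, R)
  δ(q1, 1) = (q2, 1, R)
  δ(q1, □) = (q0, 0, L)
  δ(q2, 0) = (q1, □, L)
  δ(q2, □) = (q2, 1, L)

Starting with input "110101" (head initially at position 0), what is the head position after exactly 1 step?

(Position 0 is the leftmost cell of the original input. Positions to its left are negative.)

Execution trace (head position shown):
Step 0: [q0]110101  (head at position 0)
Step 1: move left → [qA]□□10101  (head at position -1)

After 1 step, the head is at position -1.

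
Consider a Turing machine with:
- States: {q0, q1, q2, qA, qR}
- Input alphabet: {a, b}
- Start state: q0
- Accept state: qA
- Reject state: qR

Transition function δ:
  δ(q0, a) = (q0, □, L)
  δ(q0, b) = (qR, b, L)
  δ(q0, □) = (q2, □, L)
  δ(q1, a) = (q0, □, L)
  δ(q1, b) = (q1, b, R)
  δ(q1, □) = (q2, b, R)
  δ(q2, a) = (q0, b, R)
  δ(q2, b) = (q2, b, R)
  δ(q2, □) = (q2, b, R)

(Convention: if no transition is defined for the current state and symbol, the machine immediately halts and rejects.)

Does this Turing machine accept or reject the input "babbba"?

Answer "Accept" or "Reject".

Execution trace:
Initial: [q0]babbba
Step 1: δ(q0, b) = (qR, b, L) → [qR]□babbba

The machine reaches the reject state qR and halts.

Answer: Reject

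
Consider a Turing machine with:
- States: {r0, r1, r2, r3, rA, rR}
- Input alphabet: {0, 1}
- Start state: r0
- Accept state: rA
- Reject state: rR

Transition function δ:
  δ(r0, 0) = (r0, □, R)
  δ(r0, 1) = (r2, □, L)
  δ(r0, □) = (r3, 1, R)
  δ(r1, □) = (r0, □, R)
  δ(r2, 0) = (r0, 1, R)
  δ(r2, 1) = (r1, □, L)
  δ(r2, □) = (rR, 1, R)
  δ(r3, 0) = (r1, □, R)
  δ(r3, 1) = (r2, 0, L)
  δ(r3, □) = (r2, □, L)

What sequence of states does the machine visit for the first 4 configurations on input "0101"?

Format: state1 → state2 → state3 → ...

Execution trace:
Initial: [r0]0101
Step 1: δ(r0, 0) = (r0, □, R) → □[r0]101
Step 2: δ(r0, 1) = (r2, □, L) → [r2]□□01
Step 3: δ(r2, □) = (rR, 1, R) → 1[rR]□01

The machine reaches the reject state rR and halts.

State sequence: r0 → r0 → r2 → rR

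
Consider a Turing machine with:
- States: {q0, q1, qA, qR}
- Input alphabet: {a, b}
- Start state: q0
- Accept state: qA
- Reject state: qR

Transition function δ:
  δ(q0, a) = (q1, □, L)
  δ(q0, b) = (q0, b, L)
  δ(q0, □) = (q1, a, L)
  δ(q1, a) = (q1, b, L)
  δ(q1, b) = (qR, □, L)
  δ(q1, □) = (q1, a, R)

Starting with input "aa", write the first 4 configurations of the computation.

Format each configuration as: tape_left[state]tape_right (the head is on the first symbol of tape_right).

Transitions applied:
Step 1: δ(q0, a) = (q1, □, L)
Step 2: δ(q1, □) = (q1, a, R)
Step 3: δ(q1, □) = (q1, a, R)

The first 4 configurations are:
[q0]aa ⊢ [q1]□□a ⊢ a[q1]□a ⊢ aa[q1]a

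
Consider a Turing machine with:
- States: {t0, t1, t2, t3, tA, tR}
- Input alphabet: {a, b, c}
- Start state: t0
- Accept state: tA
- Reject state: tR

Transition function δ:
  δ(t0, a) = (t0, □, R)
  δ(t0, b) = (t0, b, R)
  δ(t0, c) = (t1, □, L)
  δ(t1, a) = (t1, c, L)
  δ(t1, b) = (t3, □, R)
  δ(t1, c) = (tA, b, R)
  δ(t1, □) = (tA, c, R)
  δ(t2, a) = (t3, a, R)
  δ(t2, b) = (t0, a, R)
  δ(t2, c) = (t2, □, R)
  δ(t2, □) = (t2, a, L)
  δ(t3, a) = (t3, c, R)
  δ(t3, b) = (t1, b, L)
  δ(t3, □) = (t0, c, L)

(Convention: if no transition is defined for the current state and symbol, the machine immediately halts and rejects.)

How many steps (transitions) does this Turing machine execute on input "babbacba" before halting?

Execution trace:
Initial: [t0]babbacba
Step 1: δ(t0, b) = (t0, b, R) → b[t0]abbacba
Step 2: δ(t0, a) = (t0, □, R) → b□[t0]bbacba
Step 3: δ(t0, b) = (t0, b, R) → b□b[t0]bacba
Step 4: δ(t0, b) = (t0, b, R) → b□bb[t0]acba
Step 5: δ(t0, a) = (t0, □, R) → b□bb□[t0]cba
Step 6: δ(t0, c) = (t1, □, L) → b□bb[t1]□□ba
Step 7: δ(t1, □) = (tA, c, R) → b□bbc[tA]□ba

The machine reaches the accept state tA and halts.

The machine executed 7 steps before halting.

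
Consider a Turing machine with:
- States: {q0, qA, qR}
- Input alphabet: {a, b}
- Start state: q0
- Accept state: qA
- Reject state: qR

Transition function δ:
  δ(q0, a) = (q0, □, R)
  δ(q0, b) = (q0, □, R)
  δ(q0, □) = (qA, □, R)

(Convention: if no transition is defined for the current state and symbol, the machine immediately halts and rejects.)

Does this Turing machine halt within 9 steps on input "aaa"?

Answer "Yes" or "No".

Execution trace:
Initial: [q0]aaa
Step 1: δ(q0, a) = (q0, □, R) → □[q0]aa
Step 2: δ(q0, a) = (q0, □, R) → □□[q0]a
Step 3: δ(q0, a) = (q0, □, R) → □□□[q0]□
Step 4: δ(q0, □) = (qA, □, R) → □□□□[qA]□

The machine reaches the accept state qA and halts.
The machine halted after 4 steps (within the 9-step bound).

Answer: Yes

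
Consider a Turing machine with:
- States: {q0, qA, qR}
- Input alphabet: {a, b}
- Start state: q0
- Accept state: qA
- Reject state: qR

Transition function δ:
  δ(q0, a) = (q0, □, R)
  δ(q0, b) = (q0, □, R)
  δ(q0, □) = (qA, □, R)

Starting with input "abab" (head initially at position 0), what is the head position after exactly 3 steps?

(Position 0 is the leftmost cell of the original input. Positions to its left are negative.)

Execution trace (head position shown):
Step 0: [q0]abab  (head at position 0)
Step 1: move right → □[q0]bab  (head at position 1)
Step 2: move right → □□[q0]ab  (head at position 2)
Step 3: move right → □□□[q0]b  (head at position 3)

After 3 steps, the head is at position 3.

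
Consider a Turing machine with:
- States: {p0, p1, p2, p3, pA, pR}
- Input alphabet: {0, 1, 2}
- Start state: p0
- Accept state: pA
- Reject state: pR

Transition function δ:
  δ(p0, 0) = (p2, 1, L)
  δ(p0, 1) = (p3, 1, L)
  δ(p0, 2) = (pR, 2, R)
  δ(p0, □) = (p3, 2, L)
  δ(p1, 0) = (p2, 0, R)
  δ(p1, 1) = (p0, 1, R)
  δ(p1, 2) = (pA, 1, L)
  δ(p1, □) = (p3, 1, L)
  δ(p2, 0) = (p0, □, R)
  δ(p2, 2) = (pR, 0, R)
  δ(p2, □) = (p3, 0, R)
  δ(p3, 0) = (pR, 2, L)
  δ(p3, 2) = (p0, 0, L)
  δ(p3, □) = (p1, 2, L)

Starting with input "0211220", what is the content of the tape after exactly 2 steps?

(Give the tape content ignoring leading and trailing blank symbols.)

Execution trace:
Initial: [p0]0211220
Step 1: δ(p0, 0) = (p2, 1, L) → [p2]□1211220
Step 2: δ(p2, □) = (p3, 0, R) → 0[p3]1211220

No transition is defined for δ(p3, 1). By convention the machine halts and rejects.

After 2 steps, the tape (ignoring leading/trailing blanks) is: 01211220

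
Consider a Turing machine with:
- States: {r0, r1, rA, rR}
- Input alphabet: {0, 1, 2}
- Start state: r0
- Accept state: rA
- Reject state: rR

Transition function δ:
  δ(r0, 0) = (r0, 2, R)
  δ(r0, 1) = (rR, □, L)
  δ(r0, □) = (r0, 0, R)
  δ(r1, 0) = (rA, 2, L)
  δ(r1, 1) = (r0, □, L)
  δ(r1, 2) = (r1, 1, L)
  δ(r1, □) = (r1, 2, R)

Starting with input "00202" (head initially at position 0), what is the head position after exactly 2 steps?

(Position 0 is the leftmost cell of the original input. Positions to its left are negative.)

Execution trace (head position shown):
Step 0: [r0]00202  (head at position 0)
Step 1: move right → 2[r0]0202  (head at position 1)
Step 2: move right → 22[r0]202  (head at position 2)

After 2 steps, the head is at position 2.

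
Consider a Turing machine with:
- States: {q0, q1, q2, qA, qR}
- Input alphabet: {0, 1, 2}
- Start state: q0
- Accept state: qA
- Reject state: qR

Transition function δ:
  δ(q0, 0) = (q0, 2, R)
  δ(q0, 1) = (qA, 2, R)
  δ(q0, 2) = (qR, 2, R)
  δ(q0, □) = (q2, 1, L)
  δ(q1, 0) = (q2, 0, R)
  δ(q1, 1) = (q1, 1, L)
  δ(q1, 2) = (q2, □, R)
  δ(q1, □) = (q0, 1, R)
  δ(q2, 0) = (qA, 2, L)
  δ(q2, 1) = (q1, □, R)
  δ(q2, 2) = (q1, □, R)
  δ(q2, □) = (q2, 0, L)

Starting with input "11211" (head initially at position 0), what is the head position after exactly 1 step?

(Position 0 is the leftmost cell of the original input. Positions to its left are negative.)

Execution trace (head position shown):
Step 0: [q0]11211  (head at position 0)
Step 1: move right → 2[qA]1211  (head at position 1)

After 1 step, the head is at position 1.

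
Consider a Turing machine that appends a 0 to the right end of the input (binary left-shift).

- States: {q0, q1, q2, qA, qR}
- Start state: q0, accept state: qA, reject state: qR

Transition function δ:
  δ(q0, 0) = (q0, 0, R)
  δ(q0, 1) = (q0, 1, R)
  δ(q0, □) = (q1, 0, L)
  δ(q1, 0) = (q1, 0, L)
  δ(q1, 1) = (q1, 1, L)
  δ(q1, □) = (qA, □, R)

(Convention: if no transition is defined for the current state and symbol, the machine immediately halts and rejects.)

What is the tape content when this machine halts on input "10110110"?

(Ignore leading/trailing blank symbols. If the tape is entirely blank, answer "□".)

Execution trace:
Initial: [q0]10110110
Step 1: δ(q0, 1) = (q0, 1, R) → 1[q0]0110110
Step 2: δ(q0, 0) = (q0, 0, R) → 10[q0]110110
Step 3: δ(q0, 1) = (q0, 1, R) → 101[q0]10110
Step 4: δ(q0, 1) = (q0, 1, R) → 1011[q0]0110
Step 5: δ(q0, 0) = (q0, 0, R) → 10110[q0]110
Step 6: δ(q0, 1) = (q0, 1, R) → 101101[q0]10
Step 7: δ(q0, 1) = (q0, 1, R) → 1011011[q0]0
Step 8: δ(q0, 0) = (q0, 0, R) → 10110110[q0]□
Step 9: δ(q0, □) = (q1, 0, L) → 1011011[q1]00
Step 10: δ(q1, 0) = (q1, 0, L) → 101101[q1]100
Step 11: δ(q1, 1) = (q1, 1, L) → 10110[q1]1100
Step 12: δ(q1, 1) = (q1, 1, L) → 1011[q1]01100
Step 13: δ(q1, 0) = (q1, 0, L) → 101[q1]101100
Step 14: δ(q1, 1) = (q1, 1, L) → 10[q1]1101100
Step 15: δ(q1, 1) = (q1, 1, L) → 1[q1]01101100
Step 16: δ(q1, 0) = (q1, 0, L) → [q1]101101100
Step 17: δ(q1, 1) = (q1, 1, L) → [q1]□101101100
Step 18: δ(q1, □) = (qA, □, R) → □[qA]101101100

The machine reaches the accept state qA and halts.

Final tape (ignoring leading/trailing blanks): 101101100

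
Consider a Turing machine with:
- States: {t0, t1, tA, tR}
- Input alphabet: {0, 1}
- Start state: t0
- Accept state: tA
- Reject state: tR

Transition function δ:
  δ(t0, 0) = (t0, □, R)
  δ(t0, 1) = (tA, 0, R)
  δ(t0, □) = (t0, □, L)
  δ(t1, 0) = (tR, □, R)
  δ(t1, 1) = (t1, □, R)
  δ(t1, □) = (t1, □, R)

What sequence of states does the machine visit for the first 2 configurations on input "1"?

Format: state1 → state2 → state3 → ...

Execution trace:
Initial: [t0]1
Step 1: δ(t0, 1) = (tA, 0, R) → 0[tA]□

The machine reaches the accept state tA and halts.

State sequence: t0 → tA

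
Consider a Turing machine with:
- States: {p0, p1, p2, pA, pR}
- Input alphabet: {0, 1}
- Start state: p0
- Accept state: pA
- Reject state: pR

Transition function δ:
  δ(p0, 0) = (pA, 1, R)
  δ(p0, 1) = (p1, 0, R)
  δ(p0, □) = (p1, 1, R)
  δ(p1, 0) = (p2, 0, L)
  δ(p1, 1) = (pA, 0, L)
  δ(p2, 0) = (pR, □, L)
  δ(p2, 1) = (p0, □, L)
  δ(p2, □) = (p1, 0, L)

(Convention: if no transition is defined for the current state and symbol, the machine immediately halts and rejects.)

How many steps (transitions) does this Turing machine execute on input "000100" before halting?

Execution trace:
Initial: [p0]000100
Step 1: δ(p0, 0) = (pA, 1, R) → 1[pA]00100

The machine reaches the accept state pA and halts.

The machine executed 1 step before halting.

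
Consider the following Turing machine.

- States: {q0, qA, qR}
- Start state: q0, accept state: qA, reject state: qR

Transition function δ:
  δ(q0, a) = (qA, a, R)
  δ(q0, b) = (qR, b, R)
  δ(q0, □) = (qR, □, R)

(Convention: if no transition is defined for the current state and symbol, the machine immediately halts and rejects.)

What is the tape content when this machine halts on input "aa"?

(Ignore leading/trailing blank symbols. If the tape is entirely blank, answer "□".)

Execution trace:
Initial: [q0]aa
Step 1: δ(q0, a) = (qA, a, R) → a[qA]a

The machine reaches the accept state qA and halts.

Final tape (ignoring leading/trailing blanks): aa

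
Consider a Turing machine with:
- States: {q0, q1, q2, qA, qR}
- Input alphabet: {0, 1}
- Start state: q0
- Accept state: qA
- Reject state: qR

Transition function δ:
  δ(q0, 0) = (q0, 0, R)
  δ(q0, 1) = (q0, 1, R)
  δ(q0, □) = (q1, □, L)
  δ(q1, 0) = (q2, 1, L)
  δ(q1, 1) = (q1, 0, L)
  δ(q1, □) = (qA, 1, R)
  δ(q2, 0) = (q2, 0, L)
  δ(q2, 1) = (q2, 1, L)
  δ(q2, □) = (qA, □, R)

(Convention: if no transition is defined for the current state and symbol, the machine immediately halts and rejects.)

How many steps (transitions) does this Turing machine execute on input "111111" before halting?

Execution trace:
Initial: [q0]111111
Step 1: δ(q0, 1) = (q0, 1, R) → 1[q0]11111
Step 2: δ(q0, 1) = (q0, 1, R) → 11[q0]1111
Step 3: δ(q0, 1) = (q0, 1, R) → 111[q0]111
Step 4: δ(q0, 1) = (q0, 1, R) → 1111[q0]11
Step 5: δ(q0, 1) = (q0, 1, R) → 11111[q0]1
Step 6: δ(q0, 1) = (q0, 1, R) → 111111[q0]□
Step 7: δ(q0, □) = (q1, □, L) → 11111[q1]1□
Step 8: δ(q1, 1) = (q1, 0, L) → 1111[q1]10□
Step 9: δ(q1, 1) = (q1, 0, L) → 111[q1]100□
Step 10: δ(q1, 1) = (q1, 0, L) → 11[q1]1000□
Step 11: δ(q1, 1) = (q1, 0, L) → 1[q1]10000□
Step 12: δ(q1, 1) = (q1, 0, L) → [q1]100000□
Step 13: δ(q1, 1) = (q1, 0, L) → [q1]□000000□
Step 14: δ(q1, □) = (qA, 1, R) → 1[qA]000000□

The machine reaches the accept state qA and halts.

The machine executed 14 steps before halting.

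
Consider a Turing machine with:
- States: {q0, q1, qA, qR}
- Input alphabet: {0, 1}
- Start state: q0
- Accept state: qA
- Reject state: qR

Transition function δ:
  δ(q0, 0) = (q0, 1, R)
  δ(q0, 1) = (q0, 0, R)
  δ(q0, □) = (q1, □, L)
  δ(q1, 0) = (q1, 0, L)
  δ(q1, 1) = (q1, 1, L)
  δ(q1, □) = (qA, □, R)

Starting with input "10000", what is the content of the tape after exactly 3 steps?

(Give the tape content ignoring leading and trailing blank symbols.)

Execution trace:
Initial: [q0]10000
Step 1: δ(q0, 1) = (q0, 0, R) → 0[q0]0000
Step 2: δ(q0, 0) = (q0, 1, R) → 01[q0]000
Step 3: δ(q0, 0) = (q0, 1, R) → 011[q0]00

After 3 steps, the tape (ignoring leading/trailing blanks) is: 01100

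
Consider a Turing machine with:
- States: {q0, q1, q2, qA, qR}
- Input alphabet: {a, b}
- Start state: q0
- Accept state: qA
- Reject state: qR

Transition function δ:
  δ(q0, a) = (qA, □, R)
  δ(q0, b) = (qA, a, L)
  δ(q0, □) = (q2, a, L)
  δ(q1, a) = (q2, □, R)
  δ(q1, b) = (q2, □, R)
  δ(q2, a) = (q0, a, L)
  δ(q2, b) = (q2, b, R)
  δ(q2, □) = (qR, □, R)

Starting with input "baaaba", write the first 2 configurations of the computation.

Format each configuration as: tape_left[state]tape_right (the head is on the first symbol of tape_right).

Transitions applied:
Step 1: δ(q0, b) = (qA, a, L)

The first 2 configurations are:
[q0]baaaba ⊢ [qA]□aaaaba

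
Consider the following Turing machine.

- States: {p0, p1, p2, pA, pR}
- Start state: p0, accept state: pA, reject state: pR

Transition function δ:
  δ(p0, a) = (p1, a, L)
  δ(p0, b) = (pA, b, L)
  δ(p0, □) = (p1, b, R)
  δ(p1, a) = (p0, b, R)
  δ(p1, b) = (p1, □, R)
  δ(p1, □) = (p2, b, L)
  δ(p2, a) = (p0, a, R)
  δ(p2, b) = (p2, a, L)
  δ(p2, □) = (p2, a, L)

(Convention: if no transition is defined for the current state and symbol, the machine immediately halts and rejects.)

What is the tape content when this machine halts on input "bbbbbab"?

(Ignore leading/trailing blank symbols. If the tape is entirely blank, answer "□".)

Execution trace:
Initial: [p0]bbbbbab
Step 1: δ(p0, b) = (pA, b, L) → [pA]□bbbbbab

The machine reaches the accept state pA and halts.

Final tape (ignoring leading/trailing blanks): bbbbbab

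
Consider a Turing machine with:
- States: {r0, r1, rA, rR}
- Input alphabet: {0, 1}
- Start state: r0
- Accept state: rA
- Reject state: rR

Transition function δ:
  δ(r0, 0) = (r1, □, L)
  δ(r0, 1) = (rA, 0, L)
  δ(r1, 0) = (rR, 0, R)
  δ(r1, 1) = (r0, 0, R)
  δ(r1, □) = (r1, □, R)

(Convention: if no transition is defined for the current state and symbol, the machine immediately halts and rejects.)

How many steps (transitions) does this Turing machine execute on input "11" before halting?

Execution trace:
Initial: [r0]11
Step 1: δ(r0, 1) = (rA, 0, L) → [rA]□01

The machine reaches the accept state rA and halts.

The machine executed 1 step before halting.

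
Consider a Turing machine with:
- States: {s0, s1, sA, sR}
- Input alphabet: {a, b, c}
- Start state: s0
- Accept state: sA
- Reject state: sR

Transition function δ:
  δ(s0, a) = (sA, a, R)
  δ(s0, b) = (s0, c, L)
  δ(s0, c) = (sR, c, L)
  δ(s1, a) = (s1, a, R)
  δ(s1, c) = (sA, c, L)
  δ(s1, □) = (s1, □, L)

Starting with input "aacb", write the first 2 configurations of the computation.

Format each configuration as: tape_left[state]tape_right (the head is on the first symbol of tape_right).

Transitions applied:
Step 1: δ(s0, a) = (sA, a, R)

The first 2 configurations are:
[s0]aacb ⊢ a[sA]acb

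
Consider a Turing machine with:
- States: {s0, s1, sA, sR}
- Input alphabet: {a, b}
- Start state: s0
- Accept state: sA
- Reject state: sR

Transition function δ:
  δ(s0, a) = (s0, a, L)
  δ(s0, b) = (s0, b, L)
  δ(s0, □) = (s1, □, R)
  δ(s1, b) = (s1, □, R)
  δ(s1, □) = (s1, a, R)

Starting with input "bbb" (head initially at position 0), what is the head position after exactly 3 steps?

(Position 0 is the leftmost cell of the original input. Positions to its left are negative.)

Execution trace (head position shown):
Step 0: [s0]bbb  (head at position 0)
Step 1: move left → [s0]□bbb  (head at position -1)
Step 2: move right → □[s1]bbb  (head at position 0)
Step 3: move right → □□[s1]bb  (head at position 1)

After 3 steps, the head is at position 1.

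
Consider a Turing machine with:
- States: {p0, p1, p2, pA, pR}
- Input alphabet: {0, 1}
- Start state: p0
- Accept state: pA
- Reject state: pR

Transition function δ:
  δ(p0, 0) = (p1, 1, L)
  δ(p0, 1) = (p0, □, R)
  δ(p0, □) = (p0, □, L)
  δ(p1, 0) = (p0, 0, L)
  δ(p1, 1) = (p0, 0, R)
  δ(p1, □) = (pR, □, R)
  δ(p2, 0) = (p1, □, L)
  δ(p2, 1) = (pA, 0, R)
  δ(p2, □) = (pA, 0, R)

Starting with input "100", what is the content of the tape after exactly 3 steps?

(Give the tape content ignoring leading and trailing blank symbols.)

Execution trace:
Initial: [p0]100
Step 1: δ(p0, 1) = (p0, □, R) → □[p0]00
Step 2: δ(p0, 0) = (p1, 1, L) → [p1]□10
Step 3: δ(p1, □) = (pR, □, R) → □[pR]10

The machine reaches the reject state pR and halts.

After 3 steps, the tape (ignoring leading/trailing blanks) is: 10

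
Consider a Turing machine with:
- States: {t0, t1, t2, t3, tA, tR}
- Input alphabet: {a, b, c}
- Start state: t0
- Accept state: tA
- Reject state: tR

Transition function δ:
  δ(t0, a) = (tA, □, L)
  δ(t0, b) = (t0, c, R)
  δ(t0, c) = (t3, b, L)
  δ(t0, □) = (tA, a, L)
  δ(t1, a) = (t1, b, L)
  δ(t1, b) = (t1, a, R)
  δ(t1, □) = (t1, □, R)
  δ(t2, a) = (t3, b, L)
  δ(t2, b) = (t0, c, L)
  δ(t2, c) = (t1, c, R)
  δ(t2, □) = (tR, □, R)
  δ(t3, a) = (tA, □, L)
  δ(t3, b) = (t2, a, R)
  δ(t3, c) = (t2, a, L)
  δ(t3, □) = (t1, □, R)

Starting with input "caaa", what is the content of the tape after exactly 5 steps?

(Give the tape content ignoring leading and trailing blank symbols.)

Execution trace:
Initial: [t0]caaa
Step 1: δ(t0, c) = (t3, b, L) → [t3]□baaa
Step 2: δ(t3, □) = (t1, □, R) → □[t1]baaa
Step 3: δ(t1, b) = (t1, a, R) → □a[t1]aaa
Step 4: δ(t1, a) = (t1, b, L) → □[t1]abaa
Step 5: δ(t1, a) = (t1, b, L) → [t1]□bbaa

After 5 steps, the tape (ignoring leading/trailing blanks) is: bbaa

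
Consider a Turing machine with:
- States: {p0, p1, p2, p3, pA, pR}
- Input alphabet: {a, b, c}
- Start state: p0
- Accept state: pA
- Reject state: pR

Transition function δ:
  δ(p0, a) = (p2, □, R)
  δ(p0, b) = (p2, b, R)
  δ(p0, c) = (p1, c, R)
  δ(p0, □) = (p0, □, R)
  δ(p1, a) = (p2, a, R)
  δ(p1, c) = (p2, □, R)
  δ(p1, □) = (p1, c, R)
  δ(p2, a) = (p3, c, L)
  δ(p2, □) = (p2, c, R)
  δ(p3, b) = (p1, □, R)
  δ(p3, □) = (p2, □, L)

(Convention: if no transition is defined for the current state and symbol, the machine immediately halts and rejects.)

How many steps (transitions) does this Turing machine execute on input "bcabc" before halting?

Execution trace:
Initial: [p0]bcabc
Step 1: δ(p0, b) = (p2, b, R) → b[p2]cabc

No transition is defined for δ(p2, c). By convention the machine halts and rejects.

The machine executed 1 step before halting.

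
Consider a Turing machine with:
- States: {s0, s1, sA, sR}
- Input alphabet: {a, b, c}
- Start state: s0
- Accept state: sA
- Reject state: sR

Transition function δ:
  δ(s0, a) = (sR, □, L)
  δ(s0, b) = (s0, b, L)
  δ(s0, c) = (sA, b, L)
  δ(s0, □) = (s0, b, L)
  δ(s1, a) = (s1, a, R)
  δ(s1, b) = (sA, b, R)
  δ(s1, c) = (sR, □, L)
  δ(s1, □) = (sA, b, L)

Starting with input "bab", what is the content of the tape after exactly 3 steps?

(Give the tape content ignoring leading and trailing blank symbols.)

Execution trace:
Initial: [s0]bab
Step 1: δ(s0, b) = (s0, b, L) → [s0]□bab
Step 2: δ(s0, □) = (s0, b, L) → [s0]□bbab
Step 3: δ(s0, □) = (s0, b, L) → [s0]□bbbab

After 3 steps, the tape (ignoring leading/trailing blanks) is: bbbab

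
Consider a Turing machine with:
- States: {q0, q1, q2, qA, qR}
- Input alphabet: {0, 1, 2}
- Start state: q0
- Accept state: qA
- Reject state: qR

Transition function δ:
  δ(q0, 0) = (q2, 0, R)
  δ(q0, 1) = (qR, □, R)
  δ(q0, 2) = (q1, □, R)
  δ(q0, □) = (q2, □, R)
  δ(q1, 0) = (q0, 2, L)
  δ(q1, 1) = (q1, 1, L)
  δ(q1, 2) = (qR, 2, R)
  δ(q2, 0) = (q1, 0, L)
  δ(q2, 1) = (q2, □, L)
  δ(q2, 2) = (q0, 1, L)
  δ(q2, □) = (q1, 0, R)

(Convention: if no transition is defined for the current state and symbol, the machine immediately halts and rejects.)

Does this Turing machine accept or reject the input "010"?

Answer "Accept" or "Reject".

Execution trace:
Initial: [q0]010
Step 1: δ(q0, 0) = (q2, 0, R) → 0[q2]10
Step 2: δ(q2, 1) = (q2, □, L) → [q2]0□0
Step 3: δ(q2, 0) = (q1, 0, L) → [q1]□0□0

No transition is defined for δ(q1, □). By convention the machine halts and rejects.

Answer: Reject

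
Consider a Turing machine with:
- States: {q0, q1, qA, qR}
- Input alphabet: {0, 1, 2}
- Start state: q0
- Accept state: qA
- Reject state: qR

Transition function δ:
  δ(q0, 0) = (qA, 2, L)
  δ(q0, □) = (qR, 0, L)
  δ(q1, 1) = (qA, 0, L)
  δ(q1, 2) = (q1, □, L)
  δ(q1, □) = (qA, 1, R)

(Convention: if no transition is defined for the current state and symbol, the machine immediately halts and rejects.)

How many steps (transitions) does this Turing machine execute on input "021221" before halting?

Execution trace:
Initial: [q0]021221
Step 1: δ(q0, 0) = (qA, 2, L) → [qA]□221221

The machine reaches the accept state qA and halts.

The machine executed 1 step before halting.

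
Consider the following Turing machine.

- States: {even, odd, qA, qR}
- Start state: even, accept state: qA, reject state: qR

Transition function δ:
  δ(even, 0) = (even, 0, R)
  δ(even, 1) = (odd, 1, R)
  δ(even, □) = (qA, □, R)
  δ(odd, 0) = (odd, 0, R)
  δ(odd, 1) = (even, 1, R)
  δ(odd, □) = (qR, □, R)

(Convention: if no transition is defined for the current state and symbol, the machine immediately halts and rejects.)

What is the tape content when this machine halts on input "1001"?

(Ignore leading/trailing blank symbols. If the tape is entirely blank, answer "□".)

Execution trace:
Initial: [even]1001
Step 1: δ(even, 1) = (odd, 1, R) → 1[odd]001
Step 2: δ(odd, 0) = (odd, 0, R) → 10[odd]01
Step 3: δ(odd, 0) = (odd, 0, R) → 100[odd]1
Step 4: δ(odd, 1) = (even, 1, R) → 1001[even]□
Step 5: δ(even, □) = (qA, □, R) → 1001□[qA]□

The machine reaches the accept state qA and halts.

Final tape (ignoring leading/trailing blanks): 1001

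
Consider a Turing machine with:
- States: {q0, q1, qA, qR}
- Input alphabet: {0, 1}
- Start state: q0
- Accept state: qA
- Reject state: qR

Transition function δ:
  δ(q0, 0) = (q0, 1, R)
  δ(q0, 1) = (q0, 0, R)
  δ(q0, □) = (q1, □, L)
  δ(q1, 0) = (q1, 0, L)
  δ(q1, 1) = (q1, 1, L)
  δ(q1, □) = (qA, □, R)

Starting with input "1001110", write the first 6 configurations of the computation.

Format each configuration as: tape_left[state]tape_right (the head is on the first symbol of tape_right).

Transitions applied:
Step 1: δ(q0, 1) = (q0, 0, R)
Step 2: δ(q0, 0) = (q0, 1, R)
Step 3: δ(q0, 0) = (q0, 1, R)
Step 4: δ(q0, 1) = (q0, 0, R)
Step 5: δ(q0, 1) = (q0, 0, R)

The first 6 configurations are:
[q0]1001110 ⊢ 0[q0]001110 ⊢ 01[q0]01110 ⊢ 011[q0]1110 ⊢ 0110[q0]110 ⊢ 01100[q0]10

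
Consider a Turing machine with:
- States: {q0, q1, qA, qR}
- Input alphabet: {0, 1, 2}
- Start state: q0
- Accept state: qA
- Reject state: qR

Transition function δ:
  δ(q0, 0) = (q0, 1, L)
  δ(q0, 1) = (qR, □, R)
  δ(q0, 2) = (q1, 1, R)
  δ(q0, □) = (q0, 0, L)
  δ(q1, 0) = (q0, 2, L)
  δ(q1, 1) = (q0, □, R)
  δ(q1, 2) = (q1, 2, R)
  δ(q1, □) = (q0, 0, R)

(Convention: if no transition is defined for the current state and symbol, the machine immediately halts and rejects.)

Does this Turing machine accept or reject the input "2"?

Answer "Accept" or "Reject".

Execution trace:
Initial: [q0]2
Step 1: δ(q0, 2) = (q1, 1, R) → 1[q1]□
Step 2: δ(q1, □) = (q0, 0, R) → 10[q0]□
Step 3: δ(q0, □) = (q0, 0, L) → 1[q0]00
Step 4: δ(q0, 0) = (q0, 1, L) → [q0]110
Step 5: δ(q0, 1) = (qR, □, R) → □[qR]10

The machine reaches the reject state qR and halts.

Answer: Reject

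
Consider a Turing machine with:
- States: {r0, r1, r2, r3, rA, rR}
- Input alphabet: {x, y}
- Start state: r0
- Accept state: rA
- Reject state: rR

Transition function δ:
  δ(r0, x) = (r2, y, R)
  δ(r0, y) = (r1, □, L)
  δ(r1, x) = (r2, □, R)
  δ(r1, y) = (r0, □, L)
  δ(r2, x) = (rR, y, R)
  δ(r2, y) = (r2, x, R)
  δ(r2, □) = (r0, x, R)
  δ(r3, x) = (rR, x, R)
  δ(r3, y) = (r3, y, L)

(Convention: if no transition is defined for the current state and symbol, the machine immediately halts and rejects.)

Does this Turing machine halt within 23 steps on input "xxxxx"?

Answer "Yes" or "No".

Execution trace:
Initial: [r0]xxxxx
Step 1: δ(r0, x) = (r2, y, R) → y[r2]xxxx
Step 2: δ(r2, x) = (rR, y, R) → yy[rR]xxx

The machine reaches the reject state rR and halts.
The machine halted after 2 steps (within the 23-step bound).

Answer: Yes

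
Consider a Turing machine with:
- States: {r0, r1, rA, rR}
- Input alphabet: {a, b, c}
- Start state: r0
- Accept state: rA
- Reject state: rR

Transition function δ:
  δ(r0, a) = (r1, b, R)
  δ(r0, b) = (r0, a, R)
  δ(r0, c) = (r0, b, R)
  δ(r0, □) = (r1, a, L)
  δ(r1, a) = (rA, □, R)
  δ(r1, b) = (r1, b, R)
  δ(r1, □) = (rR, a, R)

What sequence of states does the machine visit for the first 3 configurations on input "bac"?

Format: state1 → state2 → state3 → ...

Execution trace:
Initial: [r0]bac
Step 1: δ(r0, b) = (r0, a, R) → a[r0]ac
Step 2: δ(r0, a) = (r1, b, R) → ab[r1]c

No transition is defined for δ(r1, c). By convention the machine halts and rejects.

State sequence: r0 → r0 → r1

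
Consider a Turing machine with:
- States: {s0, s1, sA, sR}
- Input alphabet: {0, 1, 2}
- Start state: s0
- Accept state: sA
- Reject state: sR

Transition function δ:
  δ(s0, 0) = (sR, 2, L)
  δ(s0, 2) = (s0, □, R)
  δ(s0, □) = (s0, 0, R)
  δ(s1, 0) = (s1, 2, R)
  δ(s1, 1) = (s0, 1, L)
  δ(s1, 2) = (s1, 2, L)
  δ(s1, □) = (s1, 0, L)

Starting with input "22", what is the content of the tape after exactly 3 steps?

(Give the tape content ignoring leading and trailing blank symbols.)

Execution trace:
Initial: [s0]22
Step 1: δ(s0, 2) = (s0, □, R) → □[s0]2
Step 2: δ(s0, 2) = (s0, □, R) → □□[s0]□
Step 3: δ(s0, □) = (s0, 0, R) → □□0[s0]□

After 3 steps, the tape (ignoring leading/trailing blanks) is: 0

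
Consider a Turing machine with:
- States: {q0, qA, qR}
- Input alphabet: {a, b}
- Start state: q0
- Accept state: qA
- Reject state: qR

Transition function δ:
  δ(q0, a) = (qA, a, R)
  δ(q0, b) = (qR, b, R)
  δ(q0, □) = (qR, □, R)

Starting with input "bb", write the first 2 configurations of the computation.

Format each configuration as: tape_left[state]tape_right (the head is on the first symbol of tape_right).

Transitions applied:
Step 1: δ(q0, b) = (qR, b, R)

The first 2 configurations are:
[q0]bb ⊢ b[qR]b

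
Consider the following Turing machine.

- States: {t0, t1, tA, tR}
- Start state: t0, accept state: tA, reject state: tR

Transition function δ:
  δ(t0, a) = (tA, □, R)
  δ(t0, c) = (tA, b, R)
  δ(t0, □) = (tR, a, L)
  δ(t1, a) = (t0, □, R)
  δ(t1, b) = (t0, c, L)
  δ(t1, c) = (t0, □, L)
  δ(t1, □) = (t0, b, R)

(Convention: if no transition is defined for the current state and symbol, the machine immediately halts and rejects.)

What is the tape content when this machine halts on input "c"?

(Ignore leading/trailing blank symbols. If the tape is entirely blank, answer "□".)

Execution trace:
Initial: [t0]c
Step 1: δ(t0, c) = (tA, b, R) → b[tA]□

The machine reaches the accept state tA and halts.

Final tape (ignoring leading/trailing blanks): b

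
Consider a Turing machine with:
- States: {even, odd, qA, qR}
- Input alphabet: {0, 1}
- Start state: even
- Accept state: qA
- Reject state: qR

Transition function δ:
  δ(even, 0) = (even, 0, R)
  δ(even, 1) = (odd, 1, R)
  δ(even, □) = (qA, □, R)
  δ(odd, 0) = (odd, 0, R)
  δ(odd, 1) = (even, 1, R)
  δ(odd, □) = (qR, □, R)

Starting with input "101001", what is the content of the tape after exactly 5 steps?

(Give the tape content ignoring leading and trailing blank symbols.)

Execution trace:
Initial: [even]101001
Step 1: δ(even, 1) = (odd, 1, R) → 1[odd]01001
Step 2: δ(odd, 0) = (odd, 0, R) → 10[odd]1001
Step 3: δ(odd, 1) = (even, 1, R) → 101[even]001
Step 4: δ(even, 0) = (even, 0, R) → 1010[even]01
Step 5: δ(even, 0) = (even, 0, R) → 10100[even]1

After 5 steps, the tape (ignoring leading/trailing blanks) is: 101001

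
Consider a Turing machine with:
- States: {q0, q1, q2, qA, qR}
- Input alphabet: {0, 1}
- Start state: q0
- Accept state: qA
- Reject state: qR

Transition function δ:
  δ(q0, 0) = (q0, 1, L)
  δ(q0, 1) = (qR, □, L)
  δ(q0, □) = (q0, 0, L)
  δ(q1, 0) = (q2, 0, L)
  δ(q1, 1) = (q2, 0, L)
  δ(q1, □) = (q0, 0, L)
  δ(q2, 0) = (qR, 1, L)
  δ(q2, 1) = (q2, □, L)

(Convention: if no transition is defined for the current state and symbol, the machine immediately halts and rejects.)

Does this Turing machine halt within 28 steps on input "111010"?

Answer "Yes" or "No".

Execution trace:
Initial: [q0]111010
Step 1: δ(q0, 1) = (qR, □, L) → [qR]□□11010

The machine reaches the reject state qR and halts.
The machine halted after 1 step (within the 28-step bound).

Answer: Yes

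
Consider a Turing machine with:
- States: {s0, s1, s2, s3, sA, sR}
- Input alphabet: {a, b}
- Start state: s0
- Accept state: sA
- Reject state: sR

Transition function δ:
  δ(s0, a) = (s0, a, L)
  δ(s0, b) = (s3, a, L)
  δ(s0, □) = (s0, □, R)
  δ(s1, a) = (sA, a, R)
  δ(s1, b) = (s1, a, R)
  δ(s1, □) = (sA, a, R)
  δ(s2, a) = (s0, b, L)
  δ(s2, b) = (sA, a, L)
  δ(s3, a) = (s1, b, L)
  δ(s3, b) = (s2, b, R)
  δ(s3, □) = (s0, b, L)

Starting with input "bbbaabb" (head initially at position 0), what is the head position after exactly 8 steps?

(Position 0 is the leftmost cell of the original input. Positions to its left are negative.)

Execution trace (head position shown):
Step 0: [s0]bbbaabb  (head at position 0)
Step 1: move left → [s3]□abbaabb  (head at position -1)
Step 2: move left → [s0]□babbaabb  (head at position -2)
Step 3: move right → □[s0]babbaabb  (head at position -1)
Step 4: move left → [s3]□aabbaabb  (head at position -2)
Step 5: move left → [s0]□baabbaabb  (head at position -3)
Step 6: move right → □[s0]baabbaabb  (head at position -2)
Step 7: move left → [s3]□aaabbaabb  (head at position -3)
Step 8: move left → [s0]□baaabbaabb  (head at position -4)

After 8 steps, the head is at position -4.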